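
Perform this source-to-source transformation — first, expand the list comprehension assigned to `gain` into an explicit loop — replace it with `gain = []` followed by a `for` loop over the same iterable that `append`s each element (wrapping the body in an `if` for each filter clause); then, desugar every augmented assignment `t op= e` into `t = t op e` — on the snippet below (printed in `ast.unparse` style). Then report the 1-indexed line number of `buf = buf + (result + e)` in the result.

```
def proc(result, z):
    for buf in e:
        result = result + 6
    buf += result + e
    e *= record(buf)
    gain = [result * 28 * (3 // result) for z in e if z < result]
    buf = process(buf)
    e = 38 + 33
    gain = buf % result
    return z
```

Transformed code:
def proc(result, z):
    for buf in e:
        result = result + 6
    buf = buf + (result + e)
    e = e * record(buf)
    gain = []
    for z in e:
        if z < result:
            gain.append(result * 28 * (3 // result))
    buf = process(buf)
    e = 38 + 33
    gain = buf % result
    return z

4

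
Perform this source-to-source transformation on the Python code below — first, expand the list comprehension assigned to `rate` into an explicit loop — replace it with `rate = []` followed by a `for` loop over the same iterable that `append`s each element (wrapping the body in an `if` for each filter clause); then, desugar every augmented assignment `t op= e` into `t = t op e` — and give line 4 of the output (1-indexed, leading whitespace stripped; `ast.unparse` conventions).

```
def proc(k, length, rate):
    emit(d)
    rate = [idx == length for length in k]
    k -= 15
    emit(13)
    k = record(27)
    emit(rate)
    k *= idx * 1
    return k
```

for length in k:

Transformed code:
def proc(k, length, rate):
    emit(d)
    rate = []
    for length in k:
        rate.append(idx == length)
    k = k - 15
    emit(13)
    k = record(27)
    emit(rate)
    k = k * (idx * 1)
    return k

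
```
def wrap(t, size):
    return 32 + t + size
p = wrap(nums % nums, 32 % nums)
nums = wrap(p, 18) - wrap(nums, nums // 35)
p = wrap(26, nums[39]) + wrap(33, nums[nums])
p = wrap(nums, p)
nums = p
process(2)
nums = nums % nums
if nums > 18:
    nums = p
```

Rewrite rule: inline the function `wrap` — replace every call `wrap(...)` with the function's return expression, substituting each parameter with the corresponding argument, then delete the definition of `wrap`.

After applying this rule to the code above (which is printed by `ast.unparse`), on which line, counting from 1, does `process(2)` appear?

6

Transformed code:
p = 32 + nums % nums + 32 % nums
nums = 32 + p + 18 - (32 + nums + nums // 35)
p = 32 + 26 + nums[39] + (32 + 33 + nums[nums])
p = 32 + nums + p
nums = p
process(2)
nums = nums % nums
if nums > 18:
    nums = p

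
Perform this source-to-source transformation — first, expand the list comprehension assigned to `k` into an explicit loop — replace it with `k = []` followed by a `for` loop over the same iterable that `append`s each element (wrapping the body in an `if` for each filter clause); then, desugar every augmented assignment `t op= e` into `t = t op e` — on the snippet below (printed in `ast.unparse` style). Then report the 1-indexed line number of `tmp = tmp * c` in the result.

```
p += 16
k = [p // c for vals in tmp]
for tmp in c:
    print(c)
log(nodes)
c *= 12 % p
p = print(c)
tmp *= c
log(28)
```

Transformed code:
p = p + 16
k = []
for vals in tmp:
    k.append(p // c)
for tmp in c:
    print(c)
log(nodes)
c = c * (12 % p)
p = print(c)
tmp = tmp * c
log(28)

10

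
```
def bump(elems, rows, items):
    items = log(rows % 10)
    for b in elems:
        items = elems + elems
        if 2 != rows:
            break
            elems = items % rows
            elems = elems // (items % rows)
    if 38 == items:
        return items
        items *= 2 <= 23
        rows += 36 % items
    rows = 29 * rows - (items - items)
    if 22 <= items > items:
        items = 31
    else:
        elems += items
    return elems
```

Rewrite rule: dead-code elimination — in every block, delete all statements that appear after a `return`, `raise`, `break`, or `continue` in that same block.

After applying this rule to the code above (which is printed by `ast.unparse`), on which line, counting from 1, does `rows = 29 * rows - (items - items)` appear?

9

Transformed code:
def bump(elems, rows, items):
    items = log(rows % 10)
    for b in elems:
        items = elems + elems
        if 2 != rows:
            break
    if 38 == items:
        return items
    rows = 29 * rows - (items - items)
    if 22 <= items > items:
        items = 31
    else:
        elems += items
    return elems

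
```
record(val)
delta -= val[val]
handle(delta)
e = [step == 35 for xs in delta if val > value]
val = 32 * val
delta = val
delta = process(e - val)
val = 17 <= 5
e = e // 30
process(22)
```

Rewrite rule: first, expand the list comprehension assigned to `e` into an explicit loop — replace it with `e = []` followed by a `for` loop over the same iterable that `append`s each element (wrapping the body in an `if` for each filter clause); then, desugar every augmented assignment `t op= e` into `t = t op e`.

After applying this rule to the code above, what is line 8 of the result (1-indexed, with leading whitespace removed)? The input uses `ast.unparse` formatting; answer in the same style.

Transformed code:
record(val)
delta = delta - val[val]
handle(delta)
e = []
for xs in delta:
    if val > value:
        e.append(step == 35)
val = 32 * val
delta = val
delta = process(e - val)
val = 17 <= 5
e = e // 30
process(22)

val = 32 * val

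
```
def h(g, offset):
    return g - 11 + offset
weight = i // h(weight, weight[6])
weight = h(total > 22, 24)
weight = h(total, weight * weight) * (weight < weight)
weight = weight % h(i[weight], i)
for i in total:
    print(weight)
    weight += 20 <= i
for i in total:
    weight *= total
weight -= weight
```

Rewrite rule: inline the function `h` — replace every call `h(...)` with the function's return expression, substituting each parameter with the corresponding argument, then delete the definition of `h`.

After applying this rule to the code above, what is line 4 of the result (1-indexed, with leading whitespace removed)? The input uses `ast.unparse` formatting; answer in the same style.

Transformed code:
weight = i // (weight - 11 + weight[6])
weight = (total > 22) - 11 + 24
weight = (total - 11 + weight * weight) * (weight < weight)
weight = weight % (i[weight] - 11 + i)
for i in total:
    print(weight)
    weight += 20 <= i
for i in total:
    weight *= total
weight -= weight

weight = weight % (i[weight] - 11 + i)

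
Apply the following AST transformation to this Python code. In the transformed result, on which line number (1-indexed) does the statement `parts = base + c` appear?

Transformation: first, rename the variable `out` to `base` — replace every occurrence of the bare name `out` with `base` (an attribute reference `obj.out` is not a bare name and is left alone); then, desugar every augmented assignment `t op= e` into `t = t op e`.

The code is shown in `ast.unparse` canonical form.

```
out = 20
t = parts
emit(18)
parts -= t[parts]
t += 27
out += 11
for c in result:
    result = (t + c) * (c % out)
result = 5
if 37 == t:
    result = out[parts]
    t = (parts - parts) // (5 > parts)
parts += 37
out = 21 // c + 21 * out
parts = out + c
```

Transformed code:
base = 20
t = parts
emit(18)
parts = parts - t[parts]
t = t + 27
base = base + 11
for c in result:
    result = (t + c) * (c % base)
result = 5
if 37 == t:
    result = base[parts]
    t = (parts - parts) // (5 > parts)
parts = parts + 37
base = 21 // c + 21 * base
parts = base + c

15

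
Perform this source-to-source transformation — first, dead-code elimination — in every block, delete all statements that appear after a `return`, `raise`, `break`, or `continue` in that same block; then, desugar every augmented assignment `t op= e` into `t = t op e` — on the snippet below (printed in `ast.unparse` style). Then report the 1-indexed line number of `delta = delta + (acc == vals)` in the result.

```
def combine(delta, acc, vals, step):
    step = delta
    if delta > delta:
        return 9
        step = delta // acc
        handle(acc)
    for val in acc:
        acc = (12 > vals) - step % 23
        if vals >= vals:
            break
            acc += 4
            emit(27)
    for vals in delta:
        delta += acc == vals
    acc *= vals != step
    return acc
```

Transformed code:
def combine(delta, acc, vals, step):
    step = delta
    if delta > delta:
        return 9
    for val in acc:
        acc = (12 > vals) - step % 23
        if vals >= vals:
            break
    for vals in delta:
        delta = delta + (acc == vals)
    acc = acc * (vals != step)
    return acc

10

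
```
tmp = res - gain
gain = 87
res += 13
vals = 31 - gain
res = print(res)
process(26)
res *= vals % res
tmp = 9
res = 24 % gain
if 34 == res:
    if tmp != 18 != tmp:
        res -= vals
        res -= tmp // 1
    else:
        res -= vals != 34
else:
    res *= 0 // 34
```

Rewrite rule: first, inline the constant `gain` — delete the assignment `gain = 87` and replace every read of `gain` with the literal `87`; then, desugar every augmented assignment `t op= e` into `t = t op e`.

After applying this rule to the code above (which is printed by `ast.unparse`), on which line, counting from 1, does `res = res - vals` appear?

11

Transformed code:
tmp = res - 87
res = res + 13
vals = 31 - 87
res = print(res)
process(26)
res = res * (vals % res)
tmp = 9
res = 24 % 87
if 34 == res:
    if tmp != 18 != tmp:
        res = res - vals
        res = res - tmp // 1
    else:
        res = res - (vals != 34)
else:
    res = res * (0 // 34)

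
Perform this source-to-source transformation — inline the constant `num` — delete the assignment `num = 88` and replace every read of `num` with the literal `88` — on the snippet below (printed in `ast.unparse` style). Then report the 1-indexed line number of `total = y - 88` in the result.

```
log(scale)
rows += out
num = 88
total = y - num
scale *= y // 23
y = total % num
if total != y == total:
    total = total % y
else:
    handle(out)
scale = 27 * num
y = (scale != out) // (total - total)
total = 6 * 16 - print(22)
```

Transformed code:
log(scale)
rows += out
total = y - 88
scale *= y // 23
y = total % 88
if total != y == total:
    total = total % y
else:
    handle(out)
scale = 27 * 88
y = (scale != out) // (total - total)
total = 6 * 16 - print(22)

3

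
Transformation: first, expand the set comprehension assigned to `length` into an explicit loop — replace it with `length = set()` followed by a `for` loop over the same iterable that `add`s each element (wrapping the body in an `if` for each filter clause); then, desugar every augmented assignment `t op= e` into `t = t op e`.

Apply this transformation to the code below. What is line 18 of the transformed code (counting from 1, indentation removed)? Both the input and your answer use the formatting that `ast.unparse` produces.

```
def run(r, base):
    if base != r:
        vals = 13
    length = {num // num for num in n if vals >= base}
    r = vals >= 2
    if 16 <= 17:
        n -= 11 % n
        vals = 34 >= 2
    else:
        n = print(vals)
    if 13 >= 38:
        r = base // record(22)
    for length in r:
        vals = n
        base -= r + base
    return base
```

Transformed code:
def run(r, base):
    if base != r:
        vals = 13
    length = set()
    for num in n:
        if vals >= base:
            length.add(num // num)
    r = vals >= 2
    if 16 <= 17:
        n = n - 11 % n
        vals = 34 >= 2
    else:
        n = print(vals)
    if 13 >= 38:
        r = base // record(22)
    for length in r:
        vals = n
        base = base - (r + base)
    return base

base = base - (r + base)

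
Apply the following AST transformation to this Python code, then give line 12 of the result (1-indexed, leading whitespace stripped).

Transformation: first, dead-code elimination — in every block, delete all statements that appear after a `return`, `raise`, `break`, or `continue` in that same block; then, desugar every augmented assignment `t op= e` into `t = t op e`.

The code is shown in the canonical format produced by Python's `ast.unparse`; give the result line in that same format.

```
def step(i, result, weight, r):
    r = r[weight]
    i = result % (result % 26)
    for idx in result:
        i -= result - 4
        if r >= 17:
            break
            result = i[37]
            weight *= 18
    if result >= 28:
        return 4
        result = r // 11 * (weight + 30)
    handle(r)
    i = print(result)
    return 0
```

Transformed code:
def step(i, result, weight, r):
    r = r[weight]
    i = result % (result % 26)
    for idx in result:
        i = i - (result - 4)
        if r >= 17:
            break
    if result >= 28:
        return 4
    handle(r)
    i = print(result)
    return 0

return 0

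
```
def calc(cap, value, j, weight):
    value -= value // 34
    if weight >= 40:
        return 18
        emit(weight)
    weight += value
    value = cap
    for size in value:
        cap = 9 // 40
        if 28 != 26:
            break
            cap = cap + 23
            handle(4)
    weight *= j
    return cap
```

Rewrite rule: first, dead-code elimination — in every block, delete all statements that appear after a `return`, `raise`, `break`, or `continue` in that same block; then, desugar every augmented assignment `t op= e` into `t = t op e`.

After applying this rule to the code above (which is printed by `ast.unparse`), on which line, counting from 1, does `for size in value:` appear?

7

Transformed code:
def calc(cap, value, j, weight):
    value = value - value // 34
    if weight >= 40:
        return 18
    weight = weight + value
    value = cap
    for size in value:
        cap = 9 // 40
        if 28 != 26:
            break
    weight = weight * j
    return cap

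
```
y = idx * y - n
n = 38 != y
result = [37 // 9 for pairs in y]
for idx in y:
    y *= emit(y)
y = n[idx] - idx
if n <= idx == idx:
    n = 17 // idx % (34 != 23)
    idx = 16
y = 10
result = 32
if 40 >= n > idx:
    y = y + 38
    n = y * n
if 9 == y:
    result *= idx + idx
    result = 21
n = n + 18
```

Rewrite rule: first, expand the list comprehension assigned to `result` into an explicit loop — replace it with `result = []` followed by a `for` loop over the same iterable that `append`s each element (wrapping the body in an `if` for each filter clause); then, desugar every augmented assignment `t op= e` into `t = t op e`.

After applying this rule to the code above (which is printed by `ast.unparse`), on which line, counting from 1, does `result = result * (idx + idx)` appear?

18

Transformed code:
y = idx * y - n
n = 38 != y
result = []
for pairs in y:
    result.append(37 // 9)
for idx in y:
    y = y * emit(y)
y = n[idx] - idx
if n <= idx == idx:
    n = 17 // idx % (34 != 23)
    idx = 16
y = 10
result = 32
if 40 >= n > idx:
    y = y + 38
    n = y * n
if 9 == y:
    result = result * (idx + idx)
    result = 21
n = n + 18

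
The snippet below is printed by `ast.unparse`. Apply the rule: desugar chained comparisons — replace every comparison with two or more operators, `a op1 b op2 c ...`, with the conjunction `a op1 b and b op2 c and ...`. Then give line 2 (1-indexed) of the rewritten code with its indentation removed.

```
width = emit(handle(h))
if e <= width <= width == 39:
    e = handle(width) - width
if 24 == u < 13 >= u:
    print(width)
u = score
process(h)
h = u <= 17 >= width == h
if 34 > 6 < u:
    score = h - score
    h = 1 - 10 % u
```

if e <= width and width <= width and (width == 39):

Transformed code:
width = emit(handle(h))
if e <= width and width <= width and (width == 39):
    e = handle(width) - width
if 24 == u and u < 13 and (13 >= u):
    print(width)
u = score
process(h)
h = u <= 17 and 17 >= width and (width == h)
if 34 > 6 and 6 < u:
    score = h - score
    h = 1 - 10 % u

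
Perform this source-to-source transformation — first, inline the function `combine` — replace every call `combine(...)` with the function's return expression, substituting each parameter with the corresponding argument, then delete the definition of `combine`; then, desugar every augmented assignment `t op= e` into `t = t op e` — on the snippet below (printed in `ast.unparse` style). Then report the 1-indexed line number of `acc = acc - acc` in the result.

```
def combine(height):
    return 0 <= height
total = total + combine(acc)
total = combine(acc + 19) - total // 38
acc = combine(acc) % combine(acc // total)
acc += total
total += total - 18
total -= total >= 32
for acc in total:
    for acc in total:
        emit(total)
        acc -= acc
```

Transformed code:
total = total + (0 <= acc)
total = (0 <= acc + 19) - total // 38
acc = (0 <= acc) % (0 <= acc // total)
acc = acc + total
total = total + (total - 18)
total = total - (total >= 32)
for acc in total:
    for acc in total:
        emit(total)
        acc = acc - acc

10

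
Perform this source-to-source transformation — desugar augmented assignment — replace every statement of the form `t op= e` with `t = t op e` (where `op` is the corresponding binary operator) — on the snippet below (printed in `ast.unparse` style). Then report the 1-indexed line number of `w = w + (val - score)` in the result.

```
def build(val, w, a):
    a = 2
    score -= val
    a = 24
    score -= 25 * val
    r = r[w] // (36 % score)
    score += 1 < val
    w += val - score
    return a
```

Transformed code:
def build(val, w, a):
    a = 2
    score = score - val
    a = 24
    score = score - 25 * val
    r = r[w] // (36 % score)
    score = score + (1 < val)
    w = w + (val - score)
    return a

8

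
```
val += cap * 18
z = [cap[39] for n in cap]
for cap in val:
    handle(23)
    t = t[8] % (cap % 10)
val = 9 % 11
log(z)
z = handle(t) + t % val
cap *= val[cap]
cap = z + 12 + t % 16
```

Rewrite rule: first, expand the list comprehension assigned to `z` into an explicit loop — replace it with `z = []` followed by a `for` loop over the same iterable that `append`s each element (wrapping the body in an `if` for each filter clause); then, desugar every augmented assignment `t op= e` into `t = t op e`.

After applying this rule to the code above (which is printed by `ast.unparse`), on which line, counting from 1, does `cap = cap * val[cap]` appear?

11

Transformed code:
val = val + cap * 18
z = []
for n in cap:
    z.append(cap[39])
for cap in val:
    handle(23)
    t = t[8] % (cap % 10)
val = 9 % 11
log(z)
z = handle(t) + t % val
cap = cap * val[cap]
cap = z + 12 + t % 16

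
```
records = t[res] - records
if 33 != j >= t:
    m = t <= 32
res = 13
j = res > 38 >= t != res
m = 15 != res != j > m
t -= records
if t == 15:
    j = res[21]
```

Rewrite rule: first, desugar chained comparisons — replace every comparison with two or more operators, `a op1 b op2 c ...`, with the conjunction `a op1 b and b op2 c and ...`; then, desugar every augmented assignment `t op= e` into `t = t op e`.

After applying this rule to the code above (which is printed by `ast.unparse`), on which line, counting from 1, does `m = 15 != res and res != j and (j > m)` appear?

6

Transformed code:
records = t[res] - records
if 33 != j and j >= t:
    m = t <= 32
res = 13
j = res > 38 and 38 >= t and (t != res)
m = 15 != res and res != j and (j > m)
t = t - records
if t == 15:
    j = res[21]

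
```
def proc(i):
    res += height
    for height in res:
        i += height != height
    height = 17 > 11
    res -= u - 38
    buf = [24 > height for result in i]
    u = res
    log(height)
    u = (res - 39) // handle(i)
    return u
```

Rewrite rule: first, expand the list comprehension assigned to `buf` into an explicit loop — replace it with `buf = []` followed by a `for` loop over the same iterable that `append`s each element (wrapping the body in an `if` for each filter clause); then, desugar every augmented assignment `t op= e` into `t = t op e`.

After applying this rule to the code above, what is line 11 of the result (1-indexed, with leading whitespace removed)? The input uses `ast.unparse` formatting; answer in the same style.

Transformed code:
def proc(i):
    res = res + height
    for height in res:
        i = i + (height != height)
    height = 17 > 11
    res = res - (u - 38)
    buf = []
    for result in i:
        buf.append(24 > height)
    u = res
    log(height)
    u = (res - 39) // handle(i)
    return u

log(height)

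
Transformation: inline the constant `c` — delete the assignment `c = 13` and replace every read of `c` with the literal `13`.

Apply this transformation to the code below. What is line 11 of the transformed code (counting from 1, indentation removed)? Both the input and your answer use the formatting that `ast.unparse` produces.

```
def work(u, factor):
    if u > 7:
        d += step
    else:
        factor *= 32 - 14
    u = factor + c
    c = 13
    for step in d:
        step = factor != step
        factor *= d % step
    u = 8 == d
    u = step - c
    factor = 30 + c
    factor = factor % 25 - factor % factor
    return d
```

u = step - 13

Transformed code:
def work(u, factor):
    if u > 7:
        d += step
    else:
        factor *= 32 - 14
    u = factor + 13
    for step in d:
        step = factor != step
        factor *= d % step
    u = 8 == d
    u = step - 13
    factor = 30 + 13
    factor = factor % 25 - factor % factor
    return d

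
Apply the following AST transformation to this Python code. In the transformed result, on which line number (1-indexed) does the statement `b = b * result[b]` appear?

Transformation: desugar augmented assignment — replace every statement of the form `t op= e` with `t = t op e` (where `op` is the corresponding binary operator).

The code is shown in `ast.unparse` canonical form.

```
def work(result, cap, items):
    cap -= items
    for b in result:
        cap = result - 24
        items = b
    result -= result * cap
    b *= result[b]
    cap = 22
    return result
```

7

Transformed code:
def work(result, cap, items):
    cap = cap - items
    for b in result:
        cap = result - 24
        items = b
    result = result - result * cap
    b = b * result[b]
    cap = 22
    return result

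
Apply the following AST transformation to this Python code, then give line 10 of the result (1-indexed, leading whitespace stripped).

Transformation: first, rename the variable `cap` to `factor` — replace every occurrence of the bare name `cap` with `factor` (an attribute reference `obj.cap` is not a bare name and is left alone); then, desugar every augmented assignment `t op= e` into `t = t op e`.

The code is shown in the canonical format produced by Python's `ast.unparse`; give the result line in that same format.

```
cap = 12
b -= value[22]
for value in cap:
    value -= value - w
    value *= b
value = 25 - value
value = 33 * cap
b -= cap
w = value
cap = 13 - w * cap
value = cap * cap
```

Transformed code:
factor = 12
b = b - value[22]
for value in factor:
    value = value - (value - w)
    value = value * b
value = 25 - value
value = 33 * factor
b = b - factor
w = value
factor = 13 - w * factor
value = factor * factor

factor = 13 - w * factor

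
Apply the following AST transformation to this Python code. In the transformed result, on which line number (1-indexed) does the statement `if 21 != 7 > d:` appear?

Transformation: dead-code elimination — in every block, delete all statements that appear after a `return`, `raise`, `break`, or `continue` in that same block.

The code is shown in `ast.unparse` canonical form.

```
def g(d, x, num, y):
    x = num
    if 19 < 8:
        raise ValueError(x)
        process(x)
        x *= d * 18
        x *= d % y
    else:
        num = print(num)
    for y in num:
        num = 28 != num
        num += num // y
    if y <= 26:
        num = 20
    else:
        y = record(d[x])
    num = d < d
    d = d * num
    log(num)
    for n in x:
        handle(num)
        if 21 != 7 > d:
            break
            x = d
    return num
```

Transformed code:
def g(d, x, num, y):
    x = num
    if 19 < 8:
        raise ValueError(x)
    else:
        num = print(num)
    for y in num:
        num = 28 != num
        num += num // y
    if y <= 26:
        num = 20
    else:
        y = record(d[x])
    num = d < d
    d = d * num
    log(num)
    for n in x:
        handle(num)
        if 21 != 7 > d:
            break
    return num

19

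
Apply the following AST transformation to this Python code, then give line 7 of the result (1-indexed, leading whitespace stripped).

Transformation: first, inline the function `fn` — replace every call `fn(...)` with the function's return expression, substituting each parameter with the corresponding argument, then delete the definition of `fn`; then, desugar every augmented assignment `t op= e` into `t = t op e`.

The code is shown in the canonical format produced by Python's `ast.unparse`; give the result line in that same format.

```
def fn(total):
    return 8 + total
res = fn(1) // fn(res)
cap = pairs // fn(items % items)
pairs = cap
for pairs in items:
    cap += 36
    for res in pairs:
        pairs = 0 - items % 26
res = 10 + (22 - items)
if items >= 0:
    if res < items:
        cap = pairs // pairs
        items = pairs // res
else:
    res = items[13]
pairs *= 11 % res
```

pairs = 0 - items % 26

Transformed code:
res = (8 + 1) // (8 + res)
cap = pairs // (8 + items % items)
pairs = cap
for pairs in items:
    cap = cap + 36
    for res in pairs:
        pairs = 0 - items % 26
res = 10 + (22 - items)
if items >= 0:
    if res < items:
        cap = pairs // pairs
        items = pairs // res
else:
    res = items[13]
pairs = pairs * (11 % res)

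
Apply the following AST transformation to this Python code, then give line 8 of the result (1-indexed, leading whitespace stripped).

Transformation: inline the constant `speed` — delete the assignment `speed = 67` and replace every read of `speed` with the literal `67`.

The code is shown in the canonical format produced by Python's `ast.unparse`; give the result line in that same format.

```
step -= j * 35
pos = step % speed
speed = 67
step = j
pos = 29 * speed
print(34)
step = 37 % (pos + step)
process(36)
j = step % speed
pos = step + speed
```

Transformed code:
step -= j * 35
pos = step % 67
step = j
pos = 29 * 67
print(34)
step = 37 % (pos + step)
process(36)
j = step % 67
pos = step + 67

j = step % 67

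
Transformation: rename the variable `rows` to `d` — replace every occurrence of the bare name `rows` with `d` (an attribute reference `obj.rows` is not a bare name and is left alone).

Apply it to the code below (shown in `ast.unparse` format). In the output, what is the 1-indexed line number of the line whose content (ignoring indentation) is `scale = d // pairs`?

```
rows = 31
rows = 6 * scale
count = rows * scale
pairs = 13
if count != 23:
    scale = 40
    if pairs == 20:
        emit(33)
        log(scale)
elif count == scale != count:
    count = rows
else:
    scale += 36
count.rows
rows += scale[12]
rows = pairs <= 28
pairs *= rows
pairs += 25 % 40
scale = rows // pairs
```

19

Transformed code:
d = 31
d = 6 * scale
count = d * scale
pairs = 13
if count != 23:
    scale = 40
    if pairs == 20:
        emit(33)
        log(scale)
elif count == scale != count:
    count = d
else:
    scale += 36
count.rows
d += scale[12]
d = pairs <= 28
pairs *= d
pairs += 25 % 40
scale = d // pairs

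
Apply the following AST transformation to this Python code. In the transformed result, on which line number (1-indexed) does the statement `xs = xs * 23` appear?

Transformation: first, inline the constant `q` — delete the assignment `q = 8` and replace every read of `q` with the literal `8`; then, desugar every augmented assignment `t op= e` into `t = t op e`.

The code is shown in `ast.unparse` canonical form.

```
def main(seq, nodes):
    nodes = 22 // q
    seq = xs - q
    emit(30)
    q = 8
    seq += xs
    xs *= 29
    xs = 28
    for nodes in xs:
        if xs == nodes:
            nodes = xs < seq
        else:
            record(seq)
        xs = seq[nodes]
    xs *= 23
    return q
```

14

Transformed code:
def main(seq, nodes):
    nodes = 22 // 8
    seq = xs - 8
    emit(30)
    seq = seq + xs
    xs = xs * 29
    xs = 28
    for nodes in xs:
        if xs == nodes:
            nodes = xs < seq
        else:
            record(seq)
        xs = seq[nodes]
    xs = xs * 23
    return 8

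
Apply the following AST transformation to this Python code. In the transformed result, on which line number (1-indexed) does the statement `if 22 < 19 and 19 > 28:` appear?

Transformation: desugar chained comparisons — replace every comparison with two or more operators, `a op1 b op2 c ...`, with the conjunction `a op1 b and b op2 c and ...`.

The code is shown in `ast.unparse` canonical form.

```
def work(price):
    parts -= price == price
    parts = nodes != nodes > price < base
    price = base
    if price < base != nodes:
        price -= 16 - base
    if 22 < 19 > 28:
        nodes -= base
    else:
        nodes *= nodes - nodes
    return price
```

7

Transformed code:
def work(price):
    parts -= price == price
    parts = nodes != nodes and nodes > price and (price < base)
    price = base
    if price < base and base != nodes:
        price -= 16 - base
    if 22 < 19 and 19 > 28:
        nodes -= base
    else:
        nodes *= nodes - nodes
    return price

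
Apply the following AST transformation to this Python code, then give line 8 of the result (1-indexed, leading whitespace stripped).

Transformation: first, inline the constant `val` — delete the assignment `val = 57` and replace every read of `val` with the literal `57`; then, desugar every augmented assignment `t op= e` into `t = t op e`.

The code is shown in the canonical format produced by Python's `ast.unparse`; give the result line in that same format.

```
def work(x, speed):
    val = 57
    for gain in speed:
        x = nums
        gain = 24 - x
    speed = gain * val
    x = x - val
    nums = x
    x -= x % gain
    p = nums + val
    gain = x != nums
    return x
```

x = x - x % gain

Transformed code:
def work(x, speed):
    for gain in speed:
        x = nums
        gain = 24 - x
    speed = gain * 57
    x = x - 57
    nums = x
    x = x - x % gain
    p = nums + 57
    gain = x != nums
    return x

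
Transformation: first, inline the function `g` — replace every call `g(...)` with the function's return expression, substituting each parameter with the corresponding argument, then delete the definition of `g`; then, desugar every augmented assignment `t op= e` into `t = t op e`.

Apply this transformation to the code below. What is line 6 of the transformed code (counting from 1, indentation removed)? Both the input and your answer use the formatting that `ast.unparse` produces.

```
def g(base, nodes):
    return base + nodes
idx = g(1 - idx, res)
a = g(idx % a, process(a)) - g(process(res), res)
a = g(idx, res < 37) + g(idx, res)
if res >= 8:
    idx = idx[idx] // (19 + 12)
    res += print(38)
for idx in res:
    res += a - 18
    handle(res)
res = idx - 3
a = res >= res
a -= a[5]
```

res = res + print(38)

Transformed code:
idx = 1 - idx + res
a = idx % a + process(a) - (process(res) + res)
a = idx + (res < 37) + (idx + res)
if res >= 8:
    idx = idx[idx] // (19 + 12)
    res = res + print(38)
for idx in res:
    res = res + (a - 18)
    handle(res)
res = idx - 3
a = res >= res
a = a - a[5]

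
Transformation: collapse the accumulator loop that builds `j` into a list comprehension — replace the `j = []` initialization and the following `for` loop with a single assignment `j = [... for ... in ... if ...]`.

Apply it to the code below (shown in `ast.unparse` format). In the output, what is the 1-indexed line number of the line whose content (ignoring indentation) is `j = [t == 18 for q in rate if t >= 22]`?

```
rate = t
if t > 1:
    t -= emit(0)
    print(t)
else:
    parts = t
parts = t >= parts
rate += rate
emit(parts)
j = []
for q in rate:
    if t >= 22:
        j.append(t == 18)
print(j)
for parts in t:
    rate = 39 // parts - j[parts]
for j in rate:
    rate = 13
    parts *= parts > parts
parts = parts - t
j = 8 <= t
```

10

Transformed code:
rate = t
if t > 1:
    t -= emit(0)
    print(t)
else:
    parts = t
parts = t >= parts
rate += rate
emit(parts)
j = [t == 18 for q in rate if t >= 22]
print(j)
for parts in t:
    rate = 39 // parts - j[parts]
for j in rate:
    rate = 13
    parts *= parts > parts
parts = parts - t
j = 8 <= t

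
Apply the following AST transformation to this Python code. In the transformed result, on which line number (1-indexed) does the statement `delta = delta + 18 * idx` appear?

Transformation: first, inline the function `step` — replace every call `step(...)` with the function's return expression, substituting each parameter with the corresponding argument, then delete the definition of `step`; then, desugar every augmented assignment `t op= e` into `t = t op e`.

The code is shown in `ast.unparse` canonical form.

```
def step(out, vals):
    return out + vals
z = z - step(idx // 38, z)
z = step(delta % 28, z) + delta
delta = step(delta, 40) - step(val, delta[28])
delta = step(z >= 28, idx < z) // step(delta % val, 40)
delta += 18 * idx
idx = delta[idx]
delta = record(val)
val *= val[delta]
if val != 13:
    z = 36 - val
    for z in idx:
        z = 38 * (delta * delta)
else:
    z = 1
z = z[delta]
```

5

Transformed code:
z = z - (idx // 38 + z)
z = delta % 28 + z + delta
delta = delta + 40 - (val + delta[28])
delta = ((z >= 28) + (idx < z)) // (delta % val + 40)
delta = delta + 18 * idx
idx = delta[idx]
delta = record(val)
val = val * val[delta]
if val != 13:
    z = 36 - val
    for z in idx:
        z = 38 * (delta * delta)
else:
    z = 1
z = z[delta]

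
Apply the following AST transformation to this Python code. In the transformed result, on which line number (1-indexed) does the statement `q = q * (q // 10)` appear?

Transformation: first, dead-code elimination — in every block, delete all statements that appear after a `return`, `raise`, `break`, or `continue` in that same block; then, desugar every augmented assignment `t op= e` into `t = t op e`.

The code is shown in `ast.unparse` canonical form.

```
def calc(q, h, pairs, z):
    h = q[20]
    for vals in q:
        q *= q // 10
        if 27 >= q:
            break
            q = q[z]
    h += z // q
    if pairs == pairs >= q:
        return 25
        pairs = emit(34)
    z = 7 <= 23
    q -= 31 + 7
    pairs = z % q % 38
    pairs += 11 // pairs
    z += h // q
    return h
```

Transformed code:
def calc(q, h, pairs, z):
    h = q[20]
    for vals in q:
        q = q * (q // 10)
        if 27 >= q:
            break
    h = h + z // q
    if pairs == pairs >= q:
        return 25
    z = 7 <= 23
    q = q - (31 + 7)
    pairs = z % q % 38
    pairs = pairs + 11 // pairs
    z = z + h // q
    return h

4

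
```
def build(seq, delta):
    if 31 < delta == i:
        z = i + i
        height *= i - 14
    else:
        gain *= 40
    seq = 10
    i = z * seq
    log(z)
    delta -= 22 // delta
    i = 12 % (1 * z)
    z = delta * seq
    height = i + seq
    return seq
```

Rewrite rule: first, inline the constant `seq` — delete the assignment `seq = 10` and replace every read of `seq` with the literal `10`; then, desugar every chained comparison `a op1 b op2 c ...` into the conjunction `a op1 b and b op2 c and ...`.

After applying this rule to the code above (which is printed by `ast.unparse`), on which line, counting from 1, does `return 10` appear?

Transformed code:
def build(seq, delta):
    if 31 < delta and delta == i:
        z = i + i
        height *= i - 14
    else:
        gain *= 40
    i = z * 10
    log(z)
    delta -= 22 // delta
    i = 12 % (1 * z)
    z = delta * 10
    height = i + 10
    return 10

13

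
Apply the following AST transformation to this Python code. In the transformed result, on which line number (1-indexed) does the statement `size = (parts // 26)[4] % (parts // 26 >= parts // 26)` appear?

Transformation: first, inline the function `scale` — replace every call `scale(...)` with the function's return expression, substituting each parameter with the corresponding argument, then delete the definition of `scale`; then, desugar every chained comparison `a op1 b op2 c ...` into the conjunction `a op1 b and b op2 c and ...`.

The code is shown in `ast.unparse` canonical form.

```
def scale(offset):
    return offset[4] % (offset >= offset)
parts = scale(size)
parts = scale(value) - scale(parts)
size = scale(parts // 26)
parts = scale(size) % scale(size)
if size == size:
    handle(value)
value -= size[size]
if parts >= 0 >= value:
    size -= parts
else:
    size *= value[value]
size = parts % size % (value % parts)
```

Transformed code:
parts = size[4] % (size >= size)
parts = value[4] % (value >= value) - parts[4] % (parts >= parts)
size = (parts // 26)[4] % (parts // 26 >= parts // 26)
parts = size[4] % (size >= size) % (size[4] % (size >= size))
if size == size:
    handle(value)
value -= size[size]
if parts >= 0 and 0 >= value:
    size -= parts
else:
    size *= value[value]
size = parts % size % (value % parts)

3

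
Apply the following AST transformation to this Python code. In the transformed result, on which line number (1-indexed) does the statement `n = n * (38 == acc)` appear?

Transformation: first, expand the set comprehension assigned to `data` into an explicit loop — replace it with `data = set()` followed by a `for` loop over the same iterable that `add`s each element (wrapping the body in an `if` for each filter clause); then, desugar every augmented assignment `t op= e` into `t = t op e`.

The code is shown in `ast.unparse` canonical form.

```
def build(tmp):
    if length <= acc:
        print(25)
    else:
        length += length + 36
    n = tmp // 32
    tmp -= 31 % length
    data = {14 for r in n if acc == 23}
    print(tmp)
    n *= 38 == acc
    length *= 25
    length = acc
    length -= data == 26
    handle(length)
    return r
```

13

Transformed code:
def build(tmp):
    if length <= acc:
        print(25)
    else:
        length = length + (length + 36)
    n = tmp // 32
    tmp = tmp - 31 % length
    data = set()
    for r in n:
        if acc == 23:
            data.add(14)
    print(tmp)
    n = n * (38 == acc)
    length = length * 25
    length = acc
    length = length - (data == 26)
    handle(length)
    return r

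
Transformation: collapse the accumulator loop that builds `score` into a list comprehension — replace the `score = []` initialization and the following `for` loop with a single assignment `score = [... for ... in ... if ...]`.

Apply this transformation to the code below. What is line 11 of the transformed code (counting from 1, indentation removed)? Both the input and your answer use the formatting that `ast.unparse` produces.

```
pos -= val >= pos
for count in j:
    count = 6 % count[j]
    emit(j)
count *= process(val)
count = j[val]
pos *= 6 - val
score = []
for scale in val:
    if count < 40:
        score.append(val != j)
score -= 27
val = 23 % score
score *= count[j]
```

score *= count[j]

Transformed code:
pos -= val >= pos
for count in j:
    count = 6 % count[j]
    emit(j)
count *= process(val)
count = j[val]
pos *= 6 - val
score = [val != j for scale in val if count < 40]
score -= 27
val = 23 % score
score *= count[j]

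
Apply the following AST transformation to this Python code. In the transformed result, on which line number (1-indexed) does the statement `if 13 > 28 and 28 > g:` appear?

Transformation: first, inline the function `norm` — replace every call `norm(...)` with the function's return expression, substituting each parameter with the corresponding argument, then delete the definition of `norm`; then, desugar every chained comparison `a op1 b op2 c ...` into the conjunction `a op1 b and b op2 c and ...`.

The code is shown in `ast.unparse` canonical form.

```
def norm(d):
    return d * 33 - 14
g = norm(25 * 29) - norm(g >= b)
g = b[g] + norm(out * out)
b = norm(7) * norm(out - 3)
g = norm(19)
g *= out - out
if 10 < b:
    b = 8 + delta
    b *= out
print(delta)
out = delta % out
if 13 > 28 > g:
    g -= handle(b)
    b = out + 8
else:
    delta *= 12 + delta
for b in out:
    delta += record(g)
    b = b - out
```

Transformed code:
g = 25 * 29 * 33 - 14 - ((g >= b) * 33 - 14)
g = b[g] + (out * out * 33 - 14)
b = (7 * 33 - 14) * ((out - 3) * 33 - 14)
g = 19 * 33 - 14
g *= out - out
if 10 < b:
    b = 8 + delta
    b *= out
print(delta)
out = delta % out
if 13 > 28 and 28 > g:
    g -= handle(b)
    b = out + 8
else:
    delta *= 12 + delta
for b in out:
    delta += record(g)
    b = b - out

11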